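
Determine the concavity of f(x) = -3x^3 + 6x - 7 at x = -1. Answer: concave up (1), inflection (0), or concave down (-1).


Concavity is determined by the sign of f''(x).
f(x) = -3x^3 + 6x - 7
f'(x) = -9x^2 + 6
f''(x) = -18x
f''(-1) = -18 * (-1) + 0
= 18 + 0
= 18
Since f''(-1) > 0, the function is concave up (1)

1


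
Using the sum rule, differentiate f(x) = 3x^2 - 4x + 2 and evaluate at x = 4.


Differentiate term by term using power and sum rules:
f(x) = 3x^2 - 4x + 2
f'(x) = 6x - 4
Substitute x = 4:
f'(4) = 6 * 4 - 4
= 24 - 4
= 20

20


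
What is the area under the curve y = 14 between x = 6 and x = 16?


The area under a constant function y = 14 is a rectangle.
Width = 16 - 6 = 10
Height = 14
Area = width * height
= 10 * 14
= 140

140


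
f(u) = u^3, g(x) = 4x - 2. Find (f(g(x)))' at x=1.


Using the chain rule: (f(g(x)))' = f'(g(x)) * g'(x)
First, find g(1):
g(1) = 4 * 1 - 2 = 2
Next, f'(u) = 3u^2
And g'(x) = 4
So f'(g(1)) * g'(1)
= 3 * 2^2 * 4
= 3 * 4 * 4
= 48

48


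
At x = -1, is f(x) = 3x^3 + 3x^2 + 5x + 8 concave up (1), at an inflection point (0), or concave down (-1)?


Concavity is determined by the sign of f''(x).
f(x) = 3x^3 + 3x^2 + 5x + 8
f'(x) = 9x^2 + 6x + 5
f''(x) = 18x + 6
f''(-1) = 18 * (-1) + 6
= -18 + 6
= -12
Since f''(-1) < 0, the function is concave down (-1)

-1


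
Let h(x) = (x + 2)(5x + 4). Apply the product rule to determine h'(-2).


Let u(x) = x + 2 and v(x) = 5x + 4
u'(x) = 1
v'(x) = 5
Product rule: h'(x) = u'(x)*v(x) + u(x)*v'(x)
= 1 * (5x + 4) + (x + 2) * 5
At x = -2:
u(-2) = 1 * (-2) + 2 = 0
v(-2) = 5 * (-2) + 4 = -6
h'(-2) = 1 * (-6) + 0 * 5
= -6 + 0
= -6

-6


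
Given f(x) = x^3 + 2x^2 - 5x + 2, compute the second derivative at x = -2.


First derivative:
f'(x) = 3x^2 + 4x - 5
Second derivative:
f''(x) = 6x + 4
Substitute x = -2:
f''(-2) = 6 * (-2) + 4
= -12 + 4
= -8

-8


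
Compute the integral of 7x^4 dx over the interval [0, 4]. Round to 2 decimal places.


Find the antiderivative of 7x^4:
F(x) = 7/5 * x^5
Apply the Fundamental Theorem of Calculus:
F(4) - F(0)
= 7/5 * 4^5 - 7/5 * 0^5
= 7/5 * (1024 - 0)
= 7/5 * 1024
= 7168/5 = 1433.60

1433.60


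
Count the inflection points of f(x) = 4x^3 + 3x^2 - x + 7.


Inflection points occur where f''(x) = 0 and concavity changes.
f(x) = 4x^3 + 3x^2 - x + 7
f'(x) = 12x^2 + 6x - 1
f''(x) = 24x + 6
Set f''(x) = 0:
24x + 6 = 0
x = -6 / 24 = -1/4
Since f''(x) is linear (degree 1), it changes sign at this point.
Therefore there is exactly 1 inflection point.

1


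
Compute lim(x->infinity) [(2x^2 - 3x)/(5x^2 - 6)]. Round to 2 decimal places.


For limits at infinity with equal-degree polynomials,
we compare leading coefficients.
Numerator leading term: 2x^2
Denominator leading term: 5x^2
Divide both by x^2:
lim = (2 - 3/x) / (5 - 6/x^2)
As x -> infinity, the 1/x and 1/x^2 terms vanish:
= 2/5 = 0.40

0.40


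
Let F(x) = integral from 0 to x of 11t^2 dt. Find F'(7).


By the Fundamental Theorem of Calculus (Part 1):
If F(x) = integral from 0 to x of f(t) dt, then F'(x) = f(x)
Here f(t) = 11t^2
So F'(x) = 11x^2
Evaluate at x = 7:
F'(7) = 11 * 7^2
= 11 * 49
= 539

539


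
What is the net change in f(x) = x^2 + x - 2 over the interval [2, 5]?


Net change = f(b) - f(a)
f(x) = x^2 + x - 2
Compute f(5):
f(5) = 1 * 5^2 + 1 * 5 - 2
= 25 + 5 - 2
= 28
Compute f(2):
f(2) = 1 * 2^2 + 1 * 2 - 2
= 4 + 2 - 2
= 4
Net change = 28 - 4 = 24

24


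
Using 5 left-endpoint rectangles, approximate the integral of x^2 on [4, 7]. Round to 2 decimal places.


Left Riemann sum uses left endpoints of each subinterval.
Interval: [4, 7], n = 5
dx = (7 - 4) / 5 = 3/5
Left endpoints: [4, 23/5, 26/5, 29/5, 32/5]
f values: [16, 529/25, 676/25, 841/25, 1024/25]
Sum = dx * (sum of f values)
= 3/5 * 694/5
= 2082/25 = 83.28

83.28


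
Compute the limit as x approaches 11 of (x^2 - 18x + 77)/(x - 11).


Direct substitution gives 0/0, so we factor the numerator.
Factor: (x^2 - 18x + 77) = (x - 11)(x - 7)
Cancel the common factor (x - 11):
(x^2 - 18x + 77)/(x - 11) = (x - 7)
Now substitute x = 11:
= (11) - (7) = 4

4


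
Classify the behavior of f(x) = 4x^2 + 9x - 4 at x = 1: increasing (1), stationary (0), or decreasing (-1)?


Compute f'(x) to determine behavior:
f'(x) = 8x + 9
f'(1) = 8 * 1 + 9
= 8 + 9
= 17
Since f'(1) > 0, the function is increasing (1)

1


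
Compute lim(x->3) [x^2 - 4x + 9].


Since polynomials are continuous, we use direct substitution.
lim(x->3) of x^2 - 4x + 9
= 1 * 3^2 - 4 * 3 + 9
= 9 - 12 + 9
= 6

6


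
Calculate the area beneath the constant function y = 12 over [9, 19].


The area under a constant function y = 12 is a rectangle.
Width = 19 - 9 = 10
Height = 12
Area = width * height
= 10 * 12
= 120

120


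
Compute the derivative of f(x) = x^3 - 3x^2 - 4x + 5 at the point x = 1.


Differentiate f(x) = x^3 - 3x^2 - 4x + 5 term by term:
f'(x) = 3x^2 - 6x - 4
Substitute x = 1:
f'(1) = 3 * 1^2 - 6 * 1 - 4
= 3 - 6 - 4
= -7

-7


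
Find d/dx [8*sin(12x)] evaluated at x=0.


Apply the chain rule to differentiate 8*sin(12x):
d/dx [8*sin(12x)]
= 8 * cos(12x) * d/dx(12x)
= 8 * 12 * cos(12x)
= 96 * cos(12x)
Evaluate at x = 0:
= 96 * cos(0)
= 96 * 1
= 96

96


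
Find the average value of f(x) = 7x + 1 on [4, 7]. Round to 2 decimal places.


Average value = 1/(b-a) * integral from a to b of f(x) dx
First compute the integral of 7x + 1:
F(x) = (7/2)x^2 + x
F(7) = 7/2 * 49 + 1 * 7 = 357/2
F(4) = 7/2 * 16 + 1 * 4 = 60
Integral = 357/2 - 60 = 237/2
Average = (237/2) / (7 - 4) = (237/2) / 3
= 79/2 = 39.50

39.50


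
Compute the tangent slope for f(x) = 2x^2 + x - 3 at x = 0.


The slope of the tangent line equals f'(x) at the point.
f(x) = 2x^2 + x - 3
f'(x) = 4x + 1
At x = 0:
f'(0) = 4 * 0 + 1
= 0 + 1
= 1

1


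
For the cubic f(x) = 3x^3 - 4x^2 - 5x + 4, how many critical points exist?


Find where f'(x) = 0:
f(x) = 3x^3 - 4x^2 - 5x + 4
f'(x) = 9x^2 - 8x - 5
This is a quadratic in x. Use the discriminant to count real roots.
Discriminant = (-8)^2 - 4 * 9 * (-5)
= 64 - (-180)
= 244
Since discriminant > 0, f'(x) = 0 has 2 real solutions.
Number of critical points: 2

2


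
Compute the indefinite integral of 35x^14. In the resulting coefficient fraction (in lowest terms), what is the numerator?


Apply the power rule for integration:
integral of ax^n dx = a/(n+1) * x^(n+1) + C
integral of 35x^14 dx
= 35/15 * x^15 + C
= 7/3 * x^15 + C
The coefficient in lowest terms is 7/3, and its numerator is 7

7


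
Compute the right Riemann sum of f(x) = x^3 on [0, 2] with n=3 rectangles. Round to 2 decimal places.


Right Riemann sum uses right endpoints of each subinterval.
Interval: [0, 2], n = 3
dx = (2 - 0) / 3 = 2/3
Right endpoints: [2/3, 4/3, 2]
f values: [8/27, 64/27, 8]
Sum = dx * (sum of f values)
= 2/3 * 32/3
= 64/9 ≈ 7.11

7.11


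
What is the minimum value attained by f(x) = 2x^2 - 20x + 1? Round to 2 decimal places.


For a quadratic f(x) = ax^2 + bx + c with a > 0, the minimum is at the vertex.
Vertex x-coordinate: x = -b/(2a)
x = -(-20) / (2 * 2)
x = 20/4 = 5
Substitute back to find the minimum value:
f(5) = 2 * 5^2 - 20 * 5 + 1
= 50 - 100 + 1
= -49 = -49.00

-49.00


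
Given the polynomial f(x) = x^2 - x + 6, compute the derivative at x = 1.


Differentiate term by term using power and sum rules:
f(x) = x^2 - x + 6
f'(x) = 2x - 1
Substitute x = 1:
f'(1) = 2 * 1 - 1
= 2 - 1
= 1

1


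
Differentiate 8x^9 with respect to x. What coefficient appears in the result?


We apply the power rule: d/dx [ax^n] = a*n * x^(n-1)
d/dx [8x^9]
= 8 * 9 * x^(9-1)
= 72x^8
The coefficient is 72

72


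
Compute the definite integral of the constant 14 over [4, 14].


The integral of a constant k over [a, b] equals k * (b - a).
integral from 4 to 14 of 14 dx
= 14 * (14 - 4)
= 14 * 10
= 140

140


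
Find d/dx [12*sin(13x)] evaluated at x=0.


Apply the chain rule to differentiate 12*sin(13x):
d/dx [12*sin(13x)]
= 12 * cos(13x) * d/dx(13x)
= 12 * 13 * cos(13x)
= 156 * cos(13x)
Evaluate at x = 0:
= 156 * cos(0)
= 156 * 1
= 156

156


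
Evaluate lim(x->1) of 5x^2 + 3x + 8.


Since polynomials are continuous, we use direct substitution.
lim(x->1) of 5x^2 + 3x + 8
= 5 * 1^2 + 3 * 1 + 8
= 5 + 3 + 8
= 16

16


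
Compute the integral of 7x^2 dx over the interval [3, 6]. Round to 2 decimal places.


Find the antiderivative of 7x^2:
F(x) = 7/3 * x^3
Apply the Fundamental Theorem of Calculus:
F(6) - F(3)
= 7/3 * 6^3 - 7/3 * 3^3
= 7/3 * (216 - 27)
= 7/3 * 189
= 441 = 441.00

441.00


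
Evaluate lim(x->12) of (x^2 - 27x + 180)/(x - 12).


Direct substitution gives 0/0, so we factor the numerator.
Factor: (x^2 - 27x + 180) = (x - 12)(x - 15)
Cancel the common factor (x - 12):
(x^2 - 27x + 180)/(x - 12) = (x - 15)
Now substitute x = 12:
= (12) - (15) = -3

-3


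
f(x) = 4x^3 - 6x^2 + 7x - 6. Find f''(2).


First derivative:
f'(x) = 12x^2 - 12x + 7
Second derivative:
f''(x) = 24x - 12
Substitute x = 2:
f''(2) = 24 * 2 - 12
= 48 - 12
= 36

36


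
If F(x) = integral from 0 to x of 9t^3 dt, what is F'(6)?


By the Fundamental Theorem of Calculus (Part 1):
If F(x) = integral from 0 to x of f(t) dt, then F'(x) = f(x)
Here f(t) = 9t^3
So F'(x) = 9x^3
Evaluate at x = 6:
F'(6) = 9 * 6^3
= 9 * 216
= 1944

1944


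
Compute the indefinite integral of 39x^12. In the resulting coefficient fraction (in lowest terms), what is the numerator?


Apply the power rule for integration:
integral of ax^n dx = a/(n+1) * x^(n+1) + C
integral of 39x^12 dx
= 39/13 * x^13 + C
= 3 * x^13 + C
The coefficient in lowest terms is 3 = 3/1, so its numerator is 3

3


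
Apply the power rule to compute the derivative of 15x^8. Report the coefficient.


We apply the power rule: d/dx [ax^n] = a*n * x^(n-1)
d/dx [15x^8]
= 15 * 8 * x^(8-1)
= 120x^7
The coefficient is 120

120


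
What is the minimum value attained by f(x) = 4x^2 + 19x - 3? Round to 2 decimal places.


For a quadratic f(x) = ax^2 + bx + c with a > 0, the minimum is at the vertex.
Vertex x-coordinate: x = -b/(2a)
x = -(19) / (2 * 4)
x = -19/8
Substitute back to find the minimum value:
f(-19/8) = 4 * (-19/8)^2 + 19 * (-19/8) - 3
= 361/16 - 361/8 - 3
= -409/16 ≈ -25.56

-25.56


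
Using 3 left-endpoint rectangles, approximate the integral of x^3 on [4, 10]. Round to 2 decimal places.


Left Riemann sum uses left endpoints of each subinterval.
Interval: [4, 10], n = 3
dx = (10 - 4) / 3 = 2
Left endpoints: [4, 6, 8]
f values: [64, 216, 512]
Sum = dx * (sum of f values)
= 2 * 792
= 1584 = 1584.00

1584.00


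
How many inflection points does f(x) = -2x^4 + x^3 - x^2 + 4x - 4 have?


Inflection points occur where f''(x) = 0 and concavity changes.
f(x) = -2x^4 + x^3 - x^2 + 4x - 4
f'(x) = -8x^3 + 3x^2 - 2x + 4
f''(x) = -24x^2 + 6x - 2
This is a quadratic in x. Use the discriminant to count real roots.
Discriminant = (6)^2 - 4 * (-24) * (-2)
= 36 - 192
= -156
Since discriminant < 0, f''(x) = 0 has no real solutions.
Number of inflection points: 0

0


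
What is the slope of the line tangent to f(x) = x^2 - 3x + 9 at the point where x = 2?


The slope of the tangent line equals f'(x) at the point.
f(x) = x^2 - 3x + 9
f'(x) = 2x - 3
At x = 2:
f'(2) = 2 * 2 - 3
= 4 - 3
= 1

1


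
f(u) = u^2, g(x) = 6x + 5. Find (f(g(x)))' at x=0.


Using the chain rule: (f(g(x)))' = f'(g(x)) * g'(x)
First, find g(0):
g(0) = 6 * 0 + 5 = 5
Next, f'(u) = 2u
And g'(x) = 6
So f'(g(0)) * g'(0)
= 2 * 5 * 6
= 60

60


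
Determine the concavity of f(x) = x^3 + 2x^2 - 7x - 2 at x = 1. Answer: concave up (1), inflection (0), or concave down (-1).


Concavity is determined by the sign of f''(x).
f(x) = x^3 + 2x^2 - 7x - 2
f'(x) = 3x^2 + 4x - 7
f''(x) = 6x + 4
f''(1) = 6 * 1 + 4
= 6 + 4
= 10
Since f''(1) > 0, the function is concave up (1)

1


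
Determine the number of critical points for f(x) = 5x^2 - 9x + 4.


Find where f'(x) = 0:
f'(x) = 10x - 9
Set f'(x) = 0:
10x - 9 = 0
x = 9 / 10 = 9/10
This is a linear equation in x, so there is exactly one solution.
Number of critical points: 1

1


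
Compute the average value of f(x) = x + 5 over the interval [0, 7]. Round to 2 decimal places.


Average value = 1/(b-a) * integral from a to b of f(x) dx
First compute the integral of x + 5:
F(x) = (1/2)x^2 + 5x
F(7) = 1/2 * 49 + 5 * 7 = 119/2
F(0) = 1/2 * 0 + 5 * 0 = 0
Integral = 119/2 - 0 = 119/2
Average = (119/2) / (7 - 0) = (119/2) / 7
= 17/2 = 8.50

8.50


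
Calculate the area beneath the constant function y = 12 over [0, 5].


The area under a constant function y = 12 is a rectangle.
Width = 5 - 0 = 5
Height = 12
Area = width * height
= 5 * 12
= 60

60


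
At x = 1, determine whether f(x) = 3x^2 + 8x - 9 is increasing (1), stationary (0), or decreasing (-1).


Compute f'(x) to determine behavior:
f'(x) = 6x + 8
f'(1) = 6 * 1 + 8
= 6 + 8
= 14
Since f'(1) > 0, the function is increasing (1)

1


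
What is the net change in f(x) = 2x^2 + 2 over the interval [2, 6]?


Net change = f(b) - f(a)
f(x) = 2x^2 + 2
Compute f(6):
f(6) = 2 * 6^2 + 0 * 6 + 2
= 72 + 0 + 2
= 74
Compute f(2):
f(2) = 2 * 2^2 + 0 * 2 + 2
= 8 + 0 + 2
= 10
Net change = 74 - 10 = 64

64


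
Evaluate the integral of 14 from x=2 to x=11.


The integral of a constant k over [a, b] equals k * (b - a).
integral from 2 to 11 of 14 dx
= 14 * (11 - 2)
= 14 * 9
= 126

126


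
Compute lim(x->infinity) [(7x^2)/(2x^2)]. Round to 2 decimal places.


For limits at infinity with equal-degree polynomials,
we compare leading coefficients.
Numerator leading term: 7x^2
Denominator leading term: 2x^2
Divide both by x^2:
lim = (7) / (2)
As x -> infinity, the 1/x and 1/x^2 terms vanish:
= 7/2 = 3.50

3.50


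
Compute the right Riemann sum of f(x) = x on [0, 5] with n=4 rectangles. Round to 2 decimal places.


Right Riemann sum uses right endpoints of each subinterval.
Interval: [0, 5], n = 4
dx = (5 - 0) / 4 = 5/4
Right endpoints: [5/4, 5/2, 15/4, 5]
f values: [5/4, 5/2, 15/4, 5]
Sum = dx * (sum of f values)
= 5/4 * 25/2
= 125/8 ≈ 15.63

15.63


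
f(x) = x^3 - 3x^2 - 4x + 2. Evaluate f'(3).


Differentiate f(x) = x^3 - 3x^2 - 4x + 2 term by term:
f'(x) = 3x^2 - 6x - 4
Substitute x = 3:
f'(3) = 3 * 3^2 - 6 * 3 - 4
= 27 - 18 - 4
= 5

5


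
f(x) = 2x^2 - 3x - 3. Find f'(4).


Differentiate term by term using power and sum rules:
f(x) = 2x^2 - 3x - 3
f'(x) = 4x - 3
Substitute x = 4:
f'(4) = 4 * 4 - 3
= 16 - 3
= 13

13


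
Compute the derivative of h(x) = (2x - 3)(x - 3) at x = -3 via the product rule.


Let u(x) = 2x - 3 and v(x) = x - 3
u'(x) = 2
v'(x) = 1
Product rule: h'(x) = u'(x)*v(x) + u(x)*v'(x)
= 2 * (x - 3) + (2x - 3) * 1
At x = -3:
u(-3) = 2 * (-3) - 3 = -9
v(-3) = 1 * (-3) - 3 = -6
h'(-3) = 2 * (-6) + (-9) * 1
= -12 - 9
= -21

-21


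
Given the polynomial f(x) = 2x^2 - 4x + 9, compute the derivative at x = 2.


Differentiate term by term using power and sum rules:
f(x) = 2x^2 - 4x + 9
f'(x) = 4x - 4
Substitute x = 2:
f'(2) = 4 * 2 - 4
= 8 - 4
= 4

4


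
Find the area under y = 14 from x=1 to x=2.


The area under a constant function y = 14 is a rectangle.
Width = 2 - 1 = 1
Height = 14
Area = width * height
= 1 * 14
= 14

14


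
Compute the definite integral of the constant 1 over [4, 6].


The integral of a constant k over [a, b] equals k * (b - a).
integral from 4 to 6 of 1 dx
= 1 * (6 - 4)
= 1 * 2
= 2

2


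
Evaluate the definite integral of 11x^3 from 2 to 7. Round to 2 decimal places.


Find the antiderivative of 11x^3:
F(x) = 11/4 * x^4
Apply the Fundamental Theorem of Calculus:
F(7) - F(2)
= 11/4 * 7^4 - 11/4 * 2^4
= 11/4 * (2401 - 16)
= 11/4 * 2385
= 26235/4 = 6558.75

6558.75


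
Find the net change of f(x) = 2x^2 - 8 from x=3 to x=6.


Net change = f(b) - f(a)
f(x) = 2x^2 - 8
Compute f(6):
f(6) = 2 * 6^2 + 0 * 6 - 8
= 72 + 0 - 8
= 64
Compute f(3):
f(3) = 2 * 3^2 + 0 * 3 - 8
= 18 + 0 - 8
= 10
Net change = 64 - 10 = 54

54


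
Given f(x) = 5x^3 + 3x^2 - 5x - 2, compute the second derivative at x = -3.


First derivative:
f'(x) = 15x^2 + 6x - 5
Second derivative:
f''(x) = 30x + 6
Substitute x = -3:
f''(-3) = 30 * (-3) + 6
= -90 + 6
= -84

-84


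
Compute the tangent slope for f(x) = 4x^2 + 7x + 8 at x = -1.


The slope of the tangent line equals f'(x) at the point.
f(x) = 4x^2 + 7x + 8
f'(x) = 8x + 7
At x = -1:
f'(-1) = 8 * (-1) + 7
= -8 + 7
= -1

-1


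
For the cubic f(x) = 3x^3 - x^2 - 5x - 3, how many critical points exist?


Find where f'(x) = 0:
f(x) = 3x^3 - x^2 - 5x - 3
f'(x) = 9x^2 - 2x - 5
This is a quadratic in x. Use the discriminant to count real roots.
Discriminant = (-2)^2 - 4 * 9 * (-5)
= 4 - (-180)
= 184
Since discriminant > 0, f'(x) = 0 has 2 real solutions.
Number of critical points: 2

2


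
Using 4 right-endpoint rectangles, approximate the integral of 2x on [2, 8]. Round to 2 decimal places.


Right Riemann sum uses right endpoints of each subinterval.
Interval: [2, 8], n = 4
dx = (8 - 2) / 4 = 3/2
Right endpoints: [7/2, 5, 13/2, 8]
f values: [7, 10, 13, 16]
Sum = dx * (sum of f values)
= 3/2 * 46
= 69 = 69.00

69.00


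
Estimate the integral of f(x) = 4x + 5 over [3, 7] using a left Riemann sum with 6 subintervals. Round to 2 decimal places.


Left Riemann sum uses left endpoints of each subinterval.
Interval: [3, 7], n = 6
dx = (7 - 3) / 6 = 2/3
Left endpoints: [3, 11/3, 13/3, 5, 17/3, 19/3]
f values: [17, 59/3, 67/3, 25, 83/3, 91/3]
Sum = dx * (sum of f values)
= 2/3 * 142
= 284/3 ≈ 94.67

94.67


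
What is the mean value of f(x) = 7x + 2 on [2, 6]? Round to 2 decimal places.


Average value = 1/(b-a) * integral from a to b of f(x) dx
First compute the integral of 7x + 2:
F(x) = (7/2)x^2 + 2x
F(6) = 7/2 * 36 + 2 * 6 = 138
F(2) = 7/2 * 4 + 2 * 2 = 18
Integral = 138 - 18 = 120
Average = 120 / (6 - 2) = 120 / 4
= 30 = 30.00

30.00


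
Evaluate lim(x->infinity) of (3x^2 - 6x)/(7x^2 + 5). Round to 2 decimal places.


For limits at infinity with equal-degree polynomials,
we compare leading coefficients.
Numerator leading term: 3x^2
Denominator leading term: 7x^2
Divide both by x^2:
lim = (3 - 6/x) / (7 + 5/x^2)
As x -> infinity, the 1/x and 1/x^2 terms vanish:
= 3/7 ≈ 0.43

0.43


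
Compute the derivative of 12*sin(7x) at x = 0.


Apply the chain rule to differentiate 12*sin(7x):
d/dx [12*sin(7x)]
= 12 * cos(7x) * d/dx(7x)
= 12 * 7 * cos(7x)
= 84 * cos(7x)
Evaluate at x = 0:
= 84 * cos(0)
= 84 * 1
= 84

84


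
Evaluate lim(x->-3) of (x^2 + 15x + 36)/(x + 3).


Direct substitution gives 0/0, so we factor the numerator.
Factor: (x^2 + 15x + 36) = (x + 3)(x + 12)
Cancel the common factor (x + 3):
(x^2 + 15x + 36)/(x + 3) = (x + 12)
Now substitute x = -3:
= (-3) - (-12) = 9

9


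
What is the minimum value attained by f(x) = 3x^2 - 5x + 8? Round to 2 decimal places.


For a quadratic f(x) = ax^2 + bx + c with a > 0, the minimum is at the vertex.
Vertex x-coordinate: x = -b/(2a)
x = -(-5) / (2 * 3)
x = 5/6
Substitute back to find the minimum value:
f(5/6) = 3 * (5/6)^2 - 5 * (5/6) + 8
= 25/12 - 25/6 + 8
= 71/12 ≈ 5.92

5.92


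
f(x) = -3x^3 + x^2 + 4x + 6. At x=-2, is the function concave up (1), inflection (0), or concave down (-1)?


Concavity is determined by the sign of f''(x).
f(x) = -3x^3 + x^2 + 4x + 6
f'(x) = -9x^2 + 2x + 4
f''(x) = -18x + 2
f''(-2) = -18 * (-2) + 2
= 36 + 2
= 38
Since f''(-2) > 0, the function is concave up (1)

1


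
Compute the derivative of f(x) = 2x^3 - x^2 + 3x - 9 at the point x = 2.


Differentiate f(x) = 2x^3 - x^2 + 3x - 9 term by term:
f'(x) = 6x^2 - 2x + 3
Substitute x = 2:
f'(2) = 6 * 2^2 - 2 * 2 + 3
= 24 - 4 + 3
= 23

23


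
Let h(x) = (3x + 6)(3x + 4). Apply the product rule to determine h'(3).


Let u(x) = 3x + 6 and v(x) = 3x + 4
u'(x) = 3
v'(x) = 3
Product rule: h'(x) = u'(x)*v(x) + u(x)*v'(x)
= 3 * (3x + 4) + (3x + 6) * 3
At x = 3:
u(3) = 3 * 3 + 6 = 15
v(3) = 3 * 3 + 4 = 13
h'(3) = 3 * 13 + 15 * 3
= 39 + 45
= 84

84


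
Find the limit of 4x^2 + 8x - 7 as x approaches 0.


Since polynomials are continuous, we use direct substitution.
lim(x->0) of 4x^2 + 8x - 7
= 4 * 0^2 + 8 * 0 - 7
= 0 + 0 - 7
= -7

-7


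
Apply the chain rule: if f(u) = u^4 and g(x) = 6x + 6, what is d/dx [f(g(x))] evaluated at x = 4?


Using the chain rule: (f(g(x)))' = f'(g(x)) * g'(x)
First, find g(4):
g(4) = 6 * 4 + 6 = 30
Next, f'(u) = 4u^3
And g'(x) = 6
So f'(g(4)) * g'(4)
= 4 * 30^3 * 6
= 4 * 27000 * 6
= 648000

648000


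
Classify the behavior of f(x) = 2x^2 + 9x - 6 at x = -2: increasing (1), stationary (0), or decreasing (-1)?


Compute f'(x) to determine behavior:
f'(x) = 4x + 9
f'(-2) = 4 * (-2) + 9
= -8 + 9
= 1
Since f'(-2) > 0, the function is increasing (1)

1


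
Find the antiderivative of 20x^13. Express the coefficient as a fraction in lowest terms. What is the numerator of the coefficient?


Apply the power rule for integration:
integral of ax^n dx = a/(n+1) * x^(n+1) + C
integral of 20x^13 dx
= 20/14 * x^14 + C
= 10/7 * x^14 + C
The coefficient in lowest terms is 10/7, and its numerator is 10

10


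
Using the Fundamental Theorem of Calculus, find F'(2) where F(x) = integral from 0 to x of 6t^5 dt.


By the Fundamental Theorem of Calculus (Part 1):
If F(x) = integral from 0 to x of f(t) dt, then F'(x) = f(x)
Here f(t) = 6t^5
So F'(x) = 6x^5
Evaluate at x = 2:
F'(2) = 6 * 2^5
= 6 * 32
= 192

192


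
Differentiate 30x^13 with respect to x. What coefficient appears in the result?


We apply the power rule: d/dx [ax^n] = a*n * x^(n-1)
d/dx [30x^13]
= 30 * 13 * x^(13-1)
= 390x^12
The coefficient is 390

390


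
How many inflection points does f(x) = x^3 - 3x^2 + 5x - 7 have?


Inflection points occur where f''(x) = 0 and concavity changes.
f(x) = x^3 - 3x^2 + 5x - 7
f'(x) = 3x^2 - 6x + 5
f''(x) = 6x - 6
Set f''(x) = 0:
6x - 6 = 0
x = 6 / 6 = 1
Since f''(x) is linear (degree 1), it changes sign at this point.
Therefore there is exactly 1 inflection point.

1


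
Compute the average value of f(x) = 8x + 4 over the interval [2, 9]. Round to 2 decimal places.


Average value = 1/(b-a) * integral from a to b of f(x) dx
First compute the integral of 8x + 4:
F(x) = 4x^2 + 4x
F(9) = 4 * 81 + 4 * 9 = 360
F(2) = 4 * 4 + 4 * 2 = 24
Integral = 360 - 24 = 336
Average = 336 / (9 - 2) = 336 / 7
= 48 = 48.00

48.00


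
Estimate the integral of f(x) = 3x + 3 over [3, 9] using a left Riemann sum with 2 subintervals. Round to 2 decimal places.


Left Riemann sum uses left endpoints of each subinterval.
Interval: [3, 9], n = 2
dx = (9 - 3) / 2 = 3
Left endpoints: [3, 6]
f values: [12, 21]
Sum = dx * (sum of f values)
= 3 * 33
= 99 = 99.00

99.00


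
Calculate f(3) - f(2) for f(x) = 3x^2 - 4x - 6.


Net change = f(b) - f(a)
f(x) = 3x^2 - 4x - 6
Compute f(3):
f(3) = 3 * 3^2 - 4 * 3 - 6
= 27 - 12 - 6
= 9
Compute f(2):
f(2) = 3 * 2^2 - 4 * 2 - 6
= 12 - 8 - 6
= -2
Net change = 9 - (-2) = 11

11


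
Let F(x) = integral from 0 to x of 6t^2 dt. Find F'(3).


By the Fundamental Theorem of Calculus (Part 1):
If F(x) = integral from 0 to x of f(t) dt, then F'(x) = f(x)
Here f(t) = 6t^2
So F'(x) = 6x^2
Evaluate at x = 3:
F'(3) = 6 * 3^2
= 6 * 9
= 54

54


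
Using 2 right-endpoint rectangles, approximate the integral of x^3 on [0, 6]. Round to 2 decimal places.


Right Riemann sum uses right endpoints of each subinterval.
Interval: [0, 6], n = 2
dx = (6 - 0) / 2 = 3
Right endpoints: [3, 6]
f values: [27, 216]
Sum = dx * (sum of f values)
= 3 * 243
= 729 = 729.00

729.00


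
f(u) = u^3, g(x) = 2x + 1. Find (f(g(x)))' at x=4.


Using the chain rule: (f(g(x)))' = f'(g(x)) * g'(x)
First, find g(4):
g(4) = 2 * 4 + 1 = 9
Next, f'(u) = 3u^2
And g'(x) = 2
So f'(g(4)) * g'(4)
= 3 * 9^2 * 2
= 3 * 81 * 2
= 486

486


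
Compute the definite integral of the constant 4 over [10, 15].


The integral of a constant k over [a, b] equals k * (b - a).
integral from 10 to 15 of 4 dx
= 4 * (15 - 10)
= 4 * 5
= 20

20


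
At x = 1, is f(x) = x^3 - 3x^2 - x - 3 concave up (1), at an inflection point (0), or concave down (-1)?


Concavity is determined by the sign of f''(x).
f(x) = x^3 - 3x^2 - x - 3
f'(x) = 3x^2 - 6x - 1
f''(x) = 6x - 6
f''(1) = 6 * 1 - 6
= 6 - 6
= 0
f''(1) = 0, and f''(x) is linear with nonzero slope 6, so f'' changes sign at x = 1. Hence the function is at an inflection point (0)

0


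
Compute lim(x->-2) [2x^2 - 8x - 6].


Since polynomials are continuous, we use direct substitution.
lim(x->-2) of 2x^2 - 8x - 6
= 2 * (-2)^2 - 8 * (-2) - 6
= 8 + 16 - 6
= 18

18


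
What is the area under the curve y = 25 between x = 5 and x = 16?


The area under a constant function y = 25 is a rectangle.
Width = 16 - 5 = 11
Height = 25
Area = width * height
= 11 * 25
= 275

275


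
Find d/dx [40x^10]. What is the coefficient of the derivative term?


We apply the power rule: d/dx [ax^n] = a*n * x^(n-1)
d/dx [40x^10]
= 40 * 10 * x^(10-1)
= 400x^9
The coefficient is 400

400


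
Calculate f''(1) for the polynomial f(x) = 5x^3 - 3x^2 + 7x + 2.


First derivative:
f'(x) = 15x^2 - 6x + 7
Second derivative:
f''(x) = 30x - 6
Substitute x = 1:
f''(1) = 30 * 1 - 6
= 30 - 6
= 24

24


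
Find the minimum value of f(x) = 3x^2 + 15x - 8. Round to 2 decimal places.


For a quadratic f(x) = ax^2 + bx + c with a > 0, the minimum is at the vertex.
Vertex x-coordinate: x = -b/(2a)
x = -(15) / (2 * 3)
x = -15/6 = -5/2
Substitute back to find the minimum value:
f(-5/2) = 3 * (-5/2)^2 + 15 * (-5/2) - 8
= 75/4 - 75/2 - 8
= -107/4 = -26.75

-26.75


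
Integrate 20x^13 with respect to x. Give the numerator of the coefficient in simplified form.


Apply the power rule for integration:
integral of ax^n dx = a/(n+1) * x^(n+1) + C
integral of 20x^13 dx
= 20/14 * x^14 + C
= 10/7 * x^14 + C
The coefficient in lowest terms is 10/7, and its numerator is 10

10


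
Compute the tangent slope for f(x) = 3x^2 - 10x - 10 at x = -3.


The slope of the tangent line equals f'(x) at the point.
f(x) = 3x^2 - 10x - 10
f'(x) = 6x - 10
At x = -3:
f'(-3) = 6 * (-3) - 10
= -18 - 10
= -28

-28


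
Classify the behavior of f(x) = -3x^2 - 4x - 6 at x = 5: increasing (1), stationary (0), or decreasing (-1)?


Compute f'(x) to determine behavior:
f'(x) = -6x - 4
f'(5) = -6 * 5 - 4
= -30 - 4
= -34
Since f'(5) < 0, the function is decreasing (-1)

-1


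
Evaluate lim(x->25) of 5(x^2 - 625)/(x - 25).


Direct substitution gives 0/0, so we factor the numerator.
Factor: 5(x^2 - 625) = 5 * (x - 25)(x + 25)
Cancel the common factor (x - 25):
5(x^2 - 625)/(x - 25) = 5 * (x + 25)
Now substitute x = 25:
= 5 * (25 + 25) = 250

250


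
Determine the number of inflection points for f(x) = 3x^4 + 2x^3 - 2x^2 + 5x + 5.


Inflection points occur where f''(x) = 0 and concavity changes.
f(x) = 3x^4 + 2x^3 - 2x^2 + 5x + 5
f'(x) = 12x^3 + 6x^2 - 4x + 5
f''(x) = 36x^2 + 12x - 4
This is a quadratic in x. Use the discriminant to count real roots.
Discriminant = (12)^2 - 4 * 36 * (-4)
= 144 - (-576)
= 720
Since discriminant > 0, f''(x) = 0 has 2 distinct real solutions.
A quadratic with two distinct real roots changes sign at each root, so concavity changes at both.
Number of inflection points: 2

2


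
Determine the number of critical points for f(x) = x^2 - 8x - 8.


Find where f'(x) = 0:
f'(x) = 2x - 8
Set f'(x) = 0:
2x - 8 = 0
x = 8 / 2 = 4
This is a linear equation in x, so there is exactly one solution.
Number of critical points: 1

1


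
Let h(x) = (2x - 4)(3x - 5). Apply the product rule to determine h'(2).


Let u(x) = 2x - 4 and v(x) = 3x - 5
u'(x) = 2
v'(x) = 3
Product rule: h'(x) = u'(x)*v(x) + u(x)*v'(x)
= 2 * (3x - 5) + (2x - 4) * 3
At x = 2:
u(2) = 2 * 2 - 4 = 0
v(2) = 3 * 2 - 5 = 1
h'(2) = 2 * 1 + 0 * 3
= 2 + 0
= 2

2


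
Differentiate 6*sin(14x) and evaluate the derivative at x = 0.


Apply the chain rule to differentiate 6*sin(14x):
d/dx [6*sin(14x)]
= 6 * cos(14x) * d/dx(14x)
= 6 * 14 * cos(14x)
= 84 * cos(14x)
Evaluate at x = 0:
= 84 * cos(0)
= 84 * 1
= 84

84


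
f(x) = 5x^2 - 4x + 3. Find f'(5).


Differentiate term by term using power and sum rules:
f(x) = 5x^2 - 4x + 3
f'(x) = 10x - 4
Substitute x = 5:
f'(5) = 10 * 5 - 4
= 50 - 4
= 46

46


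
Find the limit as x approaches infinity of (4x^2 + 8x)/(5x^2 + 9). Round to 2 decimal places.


For limits at infinity with equal-degree polynomials,
we compare leading coefficients.
Numerator leading term: 4x^2
Denominator leading term: 5x^2
Divide both by x^2:
lim = (4 + 8/x) / (5 + 9/x^2)
As x -> infinity, the 1/x and 1/x^2 terms vanish:
= 4/5 = 0.80

0.80


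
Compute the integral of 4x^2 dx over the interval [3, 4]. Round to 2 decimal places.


Find the antiderivative of 4x^2:
F(x) = 4/3 * x^3
Apply the Fundamental Theorem of Calculus:
F(4) - F(3)
= 4/3 * 4^3 - 4/3 * 3^3
= 4/3 * (64 - 27)
= 4/3 * 37
= 148/3 ≈ 49.33

49.33


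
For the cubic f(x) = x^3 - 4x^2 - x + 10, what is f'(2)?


Differentiate f(x) = x^3 - 4x^2 - x + 10 term by term:
f'(x) = 3x^2 - 8x - 1
Substitute x = 2:
f'(2) = 3 * 2^2 - 8 * 2 - 1
= 12 - 16 - 1
= -5

-5


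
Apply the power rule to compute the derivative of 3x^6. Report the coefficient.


We apply the power rule: d/dx [ax^n] = a*n * x^(n-1)
d/dx [3x^6]
= 3 * 6 * x^(6-1)
= 18x^5
The coefficient is 18

18


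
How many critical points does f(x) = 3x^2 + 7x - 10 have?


Find where f'(x) = 0:
f'(x) = 6x + 7
Set f'(x) = 0:
6x + 7 = 0
x = -7 / 6 = -7/6
This is a linear equation in x, so there is exactly one solution.
Number of critical points: 1

1


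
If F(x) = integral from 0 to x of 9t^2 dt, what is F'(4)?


By the Fundamental Theorem of Calculus (Part 1):
If F(x) = integral from 0 to x of f(t) dt, then F'(x) = f(x)
Here f(t) = 9t^2
So F'(x) = 9x^2
Evaluate at x = 4:
F'(4) = 9 * 4^2
= 9 * 16
= 144

144


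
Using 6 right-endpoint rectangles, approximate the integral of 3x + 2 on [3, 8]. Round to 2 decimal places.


Right Riemann sum uses right endpoints of each subinterval.
Interval: [3, 8], n = 6
dx = (8 - 3) / 6 = 5/6
Right endpoints: [23/6, 14/3, 11/2, 19/3, 43/6, 8]
f values: [27/2, 16, 37/2, 21, 47/2, 26]
Sum = dx * (sum of f values)
= 5/6 * 237/2
= 395/4 = 98.75

98.75


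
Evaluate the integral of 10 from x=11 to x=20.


The integral of a constant k over [a, b] equals k * (b - a).
integral from 11 to 20 of 10 dx
= 10 * (20 - 11)
= 10 * 9
= 90

90


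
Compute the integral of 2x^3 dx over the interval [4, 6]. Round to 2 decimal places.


Find the antiderivative of 2x^3:
F(x) = 2/4 * x^4
Apply the Fundamental Theorem of Calculus:
F(6) - F(4)
= 2/4 * 6^4 - 2/4 * 4^4
= 2/4 * (1296 - 256)
= 2/4 * 1040
= 520 = 520.00

520.00


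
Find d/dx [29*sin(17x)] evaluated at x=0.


Apply the chain rule to differentiate 29*sin(17x):
d/dx [29*sin(17x)]
= 29 * cos(17x) * d/dx(17x)
= 29 * 17 * cos(17x)
= 493 * cos(17x)
Evaluate at x = 0:
= 493 * cos(0)
= 493 * 1
= 493

493


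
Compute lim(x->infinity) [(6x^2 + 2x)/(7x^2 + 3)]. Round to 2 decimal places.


For limits at infinity with equal-degree polynomials,
we compare leading coefficients.
Numerator leading term: 6x^2
Denominator leading term: 7x^2
Divide both by x^2:
lim = (6 + 2/x) / (7 + 3/x^2)
As x -> infinity, the 1/x and 1/x^2 terms vanish:
= 6/7 ≈ 0.86

0.86


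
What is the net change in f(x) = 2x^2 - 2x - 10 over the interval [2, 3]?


Net change = f(b) - f(a)
f(x) = 2x^2 - 2x - 10
Compute f(3):
f(3) = 2 * 3^2 - 2 * 3 - 10
= 18 - 6 - 10
= 2
Compute f(2):
f(2) = 2 * 2^2 - 2 * 2 - 10
= 8 - 4 - 10
= -6
Net change = 2 - (-6) = 8

8


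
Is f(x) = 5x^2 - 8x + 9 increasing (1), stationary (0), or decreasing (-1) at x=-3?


Compute f'(x) to determine behavior:
f'(x) = 10x - 8
f'(-3) = 10 * (-3) - 8
= -30 - 8
= -38
Since f'(-3) < 0, the function is decreasing (-1)

-1


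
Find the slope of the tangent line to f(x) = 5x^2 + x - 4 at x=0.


The slope of the tangent line equals f'(x) at the point.
f(x) = 5x^2 + x - 4
f'(x) = 10x + 1
At x = 0:
f'(0) = 10 * 0 + 1
= 0 + 1
= 1

1


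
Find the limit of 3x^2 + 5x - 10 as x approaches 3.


Since polynomials are continuous, we use direct substitution.
lim(x->3) of 3x^2 + 5x - 10
= 3 * 3^2 + 5 * 3 - 10
= 27 + 15 - 10
= 32

32


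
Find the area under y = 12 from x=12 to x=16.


The area under a constant function y = 12 is a rectangle.
Width = 16 - 12 = 4
Height = 12
Area = width * height
= 4 * 12
= 48

48


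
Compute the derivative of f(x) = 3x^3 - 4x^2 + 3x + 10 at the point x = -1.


Differentiate f(x) = 3x^3 - 4x^2 + 3x + 10 term by term:
f'(x) = 9x^2 - 8x + 3
Substitute x = -1:
f'(-1) = 9 * (-1)^2 - 8 * (-1) + 3
= 9 + 8 + 3
= 20

20


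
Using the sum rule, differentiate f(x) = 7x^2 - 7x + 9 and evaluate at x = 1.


Differentiate term by term using power and sum rules:
f(x) = 7x^2 - 7x + 9
f'(x) = 14x - 7
Substitute x = 1:
f'(1) = 14 * 1 - 7
= 14 - 7
= 7

7


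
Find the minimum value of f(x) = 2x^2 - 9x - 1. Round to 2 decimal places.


For a quadratic f(x) = ax^2 + bx + c with a > 0, the minimum is at the vertex.
Vertex x-coordinate: x = -b/(2a)
x = -(-9) / (2 * 2)
x = 9/4
Substitute back to find the minimum value:
f(9/4) = 2 * (9/4)^2 - 9 * (9/4) - 1
= 81/8 - 81/4 - 1
= -89/8 ≈ -11.13

-11.13


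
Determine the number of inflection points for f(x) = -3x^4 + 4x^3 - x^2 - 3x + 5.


Inflection points occur where f''(x) = 0 and concavity changes.
f(x) = -3x^4 + 4x^3 - x^2 - 3x + 5
f'(x) = -12x^3 + 12x^2 - 2x - 3
f''(x) = -36x^2 + 24x - 2
This is a quadratic in x. Use the discriminant to count real roots.
Discriminant = (24)^2 - 4 * (-36) * (-2)
= 576 - 288
= 288
Since discriminant > 0, f''(x) = 0 has 2 distinct real solutions.
A quadratic with two distinct real roots changes sign at each root, so concavity changes at both.
Number of inflection points: 2

2


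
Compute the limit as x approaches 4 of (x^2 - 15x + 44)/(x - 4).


Direct substitution gives 0/0, so we factor the numerator.
Factor: (x^2 - 15x + 44) = (x - 4)(x - 11)
Cancel the common factor (x - 4):
(x^2 - 15x + 44)/(x - 4) = (x - 11)
Now substitute x = 4:
= (4) - (11) = -7

-7


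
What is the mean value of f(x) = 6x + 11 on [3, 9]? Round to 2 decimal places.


Average value = 1/(b-a) * integral from a to b of f(x) dx
First compute the integral of 6x + 11:
F(x) = 3x^2 + 11x
F(9) = 3 * 81 + 11 * 9 = 342
F(3) = 3 * 9 + 11 * 3 = 60
Integral = 342 - 60 = 282
Average = 282 / (9 - 3) = 282 / 6
= 47 = 47.00

47.00


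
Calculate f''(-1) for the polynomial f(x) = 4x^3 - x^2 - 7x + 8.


First derivative:
f'(x) = 12x^2 - 2x - 7
Second derivative:
f''(x) = 24x - 2
Substitute x = -1:
f''(-1) = 24 * (-1) - 2
= -24 - 2
= -26

-26


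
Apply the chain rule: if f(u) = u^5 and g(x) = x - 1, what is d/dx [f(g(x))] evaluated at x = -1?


Using the chain rule: (f(g(x)))' = f'(g(x)) * g'(x)
First, find g(-1):
g(-1) = 1 * (-1) - 1 = -2
Next, f'(u) = 5u^4
And g'(x) = 1
So f'(g(-1)) * g'(-1)
= 5 * (-2)^4 * 1
= 5 * 16 * 1
= 80

80


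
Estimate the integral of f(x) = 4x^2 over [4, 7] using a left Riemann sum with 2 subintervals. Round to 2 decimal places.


Left Riemann sum uses left endpoints of each subinterval.
Interval: [4, 7], n = 2
dx = (7 - 4) / 2 = 3/2
Left endpoints: [4, 11/2]
f values: [64, 121]
Sum = dx * (sum of f values)
= 3/2 * 185
= 555/2 = 277.50

277.50


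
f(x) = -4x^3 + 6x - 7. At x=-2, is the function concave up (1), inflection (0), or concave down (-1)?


Concavity is determined by the sign of f''(x).
f(x) = -4x^3 + 6x - 7
f'(x) = -12x^2 + 6
f''(x) = -24x
f''(-2) = -24 * (-2) + 0
= 48 + 0
= 48
Since f''(-2) > 0, the function is concave up (1)

1


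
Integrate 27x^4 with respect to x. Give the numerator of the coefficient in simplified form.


Apply the power rule for integration:
integral of ax^n dx = a/(n+1) * x^(n+1) + C
integral of 27x^4 dx
= 27/5 * x^5 + C
The coefficient in lowest terms is 27/5, and its numerator is 27

27


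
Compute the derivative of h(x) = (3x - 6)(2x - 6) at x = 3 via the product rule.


Let u(x) = 3x - 6 and v(x) = 2x - 6
u'(x) = 3
v'(x) = 2
Product rule: h'(x) = u'(x)*v(x) + u(x)*v'(x)
= 3 * (2x - 6) + (3x - 6) * 2
At x = 3:
u(3) = 3 * 3 - 6 = 3
v(3) = 2 * 3 - 6 = 0
h'(3) = 3 * 0 + 3 * 2
= 0 + 6
= 6

6


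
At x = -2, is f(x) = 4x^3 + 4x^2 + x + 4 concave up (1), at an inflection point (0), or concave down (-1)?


Concavity is determined by the sign of f''(x).
f(x) = 4x^3 + 4x^2 + x + 4
f'(x) = 12x^2 + 8x + 1
f''(x) = 24x + 8
f''(-2) = 24 * (-2) + 8
= -48 + 8
= -40
Since f''(-2) < 0, the function is concave down (-1)

-1


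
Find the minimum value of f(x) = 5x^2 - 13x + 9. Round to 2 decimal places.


For a quadratic f(x) = ax^2 + bx + c with a > 0, the minimum is at the vertex.
Vertex x-coordinate: x = -b/(2a)
x = -(-13) / (2 * 5)
x = 13/10
Substitute back to find the minimum value:
f(13/10) = 5 * (13/10)^2 - 13 * (13/10) + 9
= 169/20 - 169/10 + 9
= 11/20 = 0.55

0.55


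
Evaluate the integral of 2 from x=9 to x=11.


The integral of a constant k over [a, b] equals k * (b - a).
integral from 9 to 11 of 2 dx
= 2 * (11 - 9)
= 2 * 2
= 4

4


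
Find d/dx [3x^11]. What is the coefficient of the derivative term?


We apply the power rule: d/dx [ax^n] = a*n * x^(n-1)
d/dx [3x^11]
= 3 * 11 * x^(11-1)
= 33x^10
The coefficient is 33

33


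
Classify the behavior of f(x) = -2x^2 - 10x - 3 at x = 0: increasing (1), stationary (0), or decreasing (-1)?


Compute f'(x) to determine behavior:
f'(x) = -4x - 10
f'(0) = -4 * 0 - 10
= 0 - 10
= -10
Since f'(0) < 0, the function is decreasing (-1)

-1


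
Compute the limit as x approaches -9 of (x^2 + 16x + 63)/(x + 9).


Direct substitution gives 0/0, so we factor the numerator.
Factor: (x^2 + 16x + 63) = (x + 9)(x + 7)
Cancel the common factor (x + 9):
(x^2 + 16x + 63)/(x + 9) = (x + 7)
Now substitute x = -9:
= (-9) - (-7) = -2

-2


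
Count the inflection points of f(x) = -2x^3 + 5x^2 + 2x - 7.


Inflection points occur where f''(x) = 0 and concavity changes.
f(x) = -2x^3 + 5x^2 + 2x - 7
f'(x) = -6x^2 + 10x + 2
f''(x) = -12x + 10
Set f''(x) = 0:
-12x + 10 = 0
x = -10 / (-12) = 5/6
Since f''(x) is linear (degree 1), it changes sign at this point.
Therefore there is exactly 1 inflection point.

1


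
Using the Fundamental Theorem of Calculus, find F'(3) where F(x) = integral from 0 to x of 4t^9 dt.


By the Fundamental Theorem of Calculus (Part 1):
If F(x) = integral from 0 to x of f(t) dt, then F'(x) = f(x)
Here f(t) = 4t^9
So F'(x) = 4x^9
Evaluate at x = 3:
F'(3) = 4 * 3^9
= 4 * 19683
= 78732

78732


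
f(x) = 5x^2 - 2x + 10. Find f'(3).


Differentiate term by term using power and sum rules:
f(x) = 5x^2 - 2x + 10
f'(x) = 10x - 2
Substitute x = 3:
f'(3) = 10 * 3 - 2
= 30 - 2
= 28

28


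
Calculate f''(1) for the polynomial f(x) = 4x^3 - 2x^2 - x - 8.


First derivative:
f'(x) = 12x^2 - 4x - 1
Second derivative:
f''(x) = 24x - 4
Substitute x = 1:
f''(1) = 24 * 1 - 4
= 24 - 4
= 20

20


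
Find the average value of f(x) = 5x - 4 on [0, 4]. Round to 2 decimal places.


Average value = 1/(b-a) * integral from a to b of f(x) dx
First compute the integral of 5x - 4:
F(x) = (5/2)x^2 - 4x
F(4) = 5/2 * 16 - 4 * 4 = 24
F(0) = 5/2 * 0 - 4 * 0 = 0
Integral = 24 - 0 = 24
Average = 24 / (4 - 0) = 24 / 4
= 6 = 6.00

6.00


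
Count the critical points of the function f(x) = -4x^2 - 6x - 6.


Find where f'(x) = 0:
f'(x) = -8x - 6
Set f'(x) = 0:
-8x - 6 = 0
x = 6 / (-8) = -3/4
This is a linear equation in x, so there is exactly one solution.
Number of critical points: 1

1


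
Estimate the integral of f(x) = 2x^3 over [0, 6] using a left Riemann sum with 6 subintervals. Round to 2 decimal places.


Left Riemann sum uses left endpoints of each subinterval.
Interval: [0, 6], n = 6
dx = (6 - 0) / 6 = 1
Left endpoints: [0, 1, 2, 3, 4, 5]
f values: [0, 2, 16, 54, 128, 250]
Sum = dx * (sum of f values)
= 1 * 450
= 450 = 450.00

450.00
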